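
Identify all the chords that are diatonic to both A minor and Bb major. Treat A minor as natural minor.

Triads in A minor (natural minor): A minor (i), B diminished (ii°), C major (III), D minor (iv), E minor (v), F major (VI), G major (VII).
Triads in Bb major: Bb major (I), C minor (ii), D minor (iii), Eb major (IV), F major (V), G minor (vi), A diminished (vii°).
Shared triads with their functions: D minor (iv in A minor, iii in Bb major); F major (VI in A minor, V in Bb major).

Dm, F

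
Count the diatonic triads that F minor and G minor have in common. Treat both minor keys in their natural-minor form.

2

Diatonic triads of F minor (natural minor): Fm (i), Gdim (ii°), Ab (III), Bbm (iv), Cm (v), Db (VI), Eb (VII).
Diatonic triads of G minor (natural minor): Gm (i), Adim (ii°), Bb (III), Cm (iv), Dm (v), Eb (VI), F (VII).
Matching root and quality in both lists: Cm, Eb.
That gives 2 common triads.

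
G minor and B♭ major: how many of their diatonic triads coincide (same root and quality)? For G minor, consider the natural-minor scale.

Diatonic triads of G minor (natural minor): Gm (i), Adim (ii°), B♭ (III), Cm (iv), Dm (v), E♭ (VI), F (VII).
Diatonic triads of B♭ major: B♭ (I), Cm (ii), Dm (iii), E♭ (IV), F (V), Gm (vi), Adim (vii°).
Matching root and quality in both lists: Gm, Adim, B♭, Cm, Dm, E♭, F.
That gives 7 common triads.

7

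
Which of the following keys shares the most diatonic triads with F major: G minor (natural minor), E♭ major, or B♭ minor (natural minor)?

G minor

Triads of F major: F (I), Gm (ii), Am (iii), B♭ (IV), C (V), Dm (vi), Edim (vii°).
G minor (natural minor) shares 4: F, Gm, B♭, Dm.
E♭ major shares 2: Gm, B♭.
B♭ minor (natural minor) shares 0: none.
The most common triads (4) are shared with G minor.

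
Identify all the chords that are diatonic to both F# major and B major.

Triads in F# major: F# (I), G#m (ii), A#m (iii), B (IV), C# (V), D#m (vi), E#dim (vii°).
Triads in B major: B (I), C#m (ii), D#m (iii), E (IV), F# (V), G#m (vi), A#dim (vii°).
Shared triads with their functions: F# (I in F# major, V in B major); G#m (ii in F# major, vi in B major); B (IV in F# major, I in B major); D#m (vi in F# major, iii in B major).

F#, G#m, B, D#m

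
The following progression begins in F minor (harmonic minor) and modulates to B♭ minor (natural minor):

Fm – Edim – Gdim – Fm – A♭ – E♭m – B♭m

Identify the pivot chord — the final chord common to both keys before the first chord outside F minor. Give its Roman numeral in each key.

Chords diatonic to F minor: Fm, Gdim, A♭aug, B♭m, C, D♭, Edim.
Reading the progression, the first chord not in that set is A♭, so the modulation leaves F minor there.
The chord immediately before A♭ is Fm, which is diatonic to both keys: i in F minor and v in B♭ minor.

Fm — i in F minor, v in B♭ minor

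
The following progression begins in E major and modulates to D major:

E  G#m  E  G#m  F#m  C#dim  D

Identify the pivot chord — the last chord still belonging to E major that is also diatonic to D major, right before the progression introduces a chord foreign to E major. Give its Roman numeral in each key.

Chords diatonic to E major: E, F#m, G#m, A, B, C#m, D#dim.
Reading the progression, the first chord not in that set is C#dim, so the modulation leaves E major there.
The chord immediately before C#dim is F#m, which is diatonic to both keys: ii in E major and iii in D major.

F#m — ii in E major, iii in D major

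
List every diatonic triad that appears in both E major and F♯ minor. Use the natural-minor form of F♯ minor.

Triads in E major: E (I), F♯m (ii), G♯m (iii), A (IV), B (V), C♯m (vi), D♯dim (vii°).
Triads in F♯ minor (natural minor): F♯m (i), G♯dim (ii°), A (III), Bm (iv), C♯m (v), D (VI), E (VII).
Shared triads with their functions: E (I in E major, VII in F♯ minor); F♯m (ii in E major, i in F♯ minor); A (IV in E major, III in F♯ minor); C♯m (vi in E major, v in F♯ minor).

E, F♯m, A, C♯m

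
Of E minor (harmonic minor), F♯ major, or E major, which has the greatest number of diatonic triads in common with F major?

E minor

Triads of F major: F (I), Gm (ii), Am (iii), B♭ (IV), C (V), Dm (vi), Edim (vii°).
E minor (harmonic minor) shares 2: Am, C.
F♯ major shares 0: none.
E major shares 0: none.
The most common triads (2) are shared with E minor.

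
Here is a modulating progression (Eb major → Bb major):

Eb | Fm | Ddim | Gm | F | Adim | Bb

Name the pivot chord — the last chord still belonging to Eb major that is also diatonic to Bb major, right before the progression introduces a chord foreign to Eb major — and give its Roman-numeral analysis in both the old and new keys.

Chords diatonic to Eb major: Eb, Fm, Gm, Ab, Bb, Cm, Ddim.
Reading the progression, the first chord not in that set is F, so the modulation leaves Eb major there.
The chord immediately before F is Gm, which is diatonic to both keys: iii in Eb major and vi in Bb major.

Gm — iii in Eb major, vi in Bb major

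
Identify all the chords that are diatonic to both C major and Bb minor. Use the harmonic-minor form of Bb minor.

F

Triads in C major: C (I), Dm (ii), Em (iii), F (IV), G (V), Am (vi), Bdim (vii°).
Triads in Bb minor (harmonic minor): Bbm (i), Cdim (ii°), Dbaug (III+), Ebm (iv), F (V), Gb (VI), Adim (vii°).
Shared triads with their functions: F (IV in C major, V in Bb minor).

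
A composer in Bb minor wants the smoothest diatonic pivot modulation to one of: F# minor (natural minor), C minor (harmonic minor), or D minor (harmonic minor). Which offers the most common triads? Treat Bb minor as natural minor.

Triads of Bb minor (natural minor): Bbm (i), Cdim (ii°), Db (III), Ebm (iv), Fm (v), Gb (VI), Ab (VII).
F# minor (natural minor) shares 0: none.
C minor (harmonic minor) shares 2: Fm, Ab.
D minor (harmonic minor) shares 0: none.
The most common triads (2) are shared with C minor.

C minor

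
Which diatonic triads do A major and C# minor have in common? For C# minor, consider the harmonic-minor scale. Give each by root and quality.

Triads in A major: A (I), Bm (ii), C#m (iii), D (IV), E (V), F#m (vi), G#dim (vii°).
Triads in C# minor (harmonic minor): C#m (i), D#dim (ii°), Eaug (III+), F#m (iv), G# (V), A (VI), B#dim (vii°).
Shared triads with their functions: A (I in A major, VI in C# minor); C#m (iii in A major, i in C# minor); F#m (vi in A major, iv in C# minor).

A, C#m, F#m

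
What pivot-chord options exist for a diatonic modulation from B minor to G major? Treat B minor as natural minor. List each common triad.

Bm, D, Em, G

Triads in B minor (natural minor): B minor (i), C# diminished (ii°), D major (III), E minor (iv), F# minor (v), G major (VI), A major (VII).
Triads in G major: G major (I), A minor (ii), B minor (iii), C major (IV), D major (V), E minor (vi), F# diminished (vii°).
Shared triads with their functions: B minor (i in B minor, iii in G major); D major (III in B minor, V in G major); E minor (iv in B minor, vi in G major); G major (VI in B minor, I in G major).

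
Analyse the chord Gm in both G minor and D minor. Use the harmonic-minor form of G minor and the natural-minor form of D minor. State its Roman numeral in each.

i in G minor; iv in D minor

The scale of G minor (harmonic minor) is G A Bb C D Eb F#; G is degree 1, and the triad built there (G-Bb-D) is minor, so it is i.
The scale of D minor (natural minor) is D E F G A Bb C; G is degree 4, and the triad built there (G-Bb-D) is minor, so it is iv.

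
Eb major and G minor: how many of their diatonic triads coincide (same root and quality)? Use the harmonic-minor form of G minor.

Diatonic triads of Eb major: Eb major (I), F minor (ii), G minor (iii), Ab major (IV), Bb major (V), C minor (vi), D diminished (vii°).
Diatonic triads of G minor (harmonic minor): G minor (i), A diminished (ii°), Bb augmented (III+), C minor (iv), D major (V), Eb major (VI), F# diminished (vii°).
Matching root and quality in both lists: Eb major, G minor, C minor.
That gives 3 common triads.

3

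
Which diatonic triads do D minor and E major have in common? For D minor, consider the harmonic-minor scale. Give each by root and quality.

A

Triads in D minor (harmonic minor): D minor (i), E diminished (ii°), F augmented (III+), G minor (iv), A major (V), B♭ major (VI), C♯ diminished (vii°).
Triads in E major: E major (I), F♯ minor (ii), G♯ minor (iii), A major (IV), B major (V), C♯ minor (vi), D♯ diminished (vii°).
Shared triads with their functions: A major (V in D minor, IV in E major).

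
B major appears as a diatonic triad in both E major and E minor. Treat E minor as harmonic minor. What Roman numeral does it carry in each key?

V in E major; V in E minor

The scale of E major is E F# G# A B C# D#; B is degree 5, and the triad built there (B-D#-F#) is major, so it is V.
The scale of E minor (harmonic minor) is E F# G A B C D#; B is degree 5, and the triad built there (B-D#-F#) is major, so it is V.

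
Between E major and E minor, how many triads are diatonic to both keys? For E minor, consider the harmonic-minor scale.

2

Diatonic triads of E major: E (I), F#m (ii), G#m (iii), A (IV), B (V), C#m (vi), D#dim (vii°).
Diatonic triads of E minor (harmonic minor): Em (i), F#dim (ii°), Gaug (III+), Am (iv), B (V), C (VI), D#dim (vii°).
Matching root and quality in both lists: B, D#dim.
That gives 2 common triads.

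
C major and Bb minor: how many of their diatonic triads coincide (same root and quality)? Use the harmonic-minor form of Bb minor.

Diatonic triads of C major: C major (I), D minor (ii), E minor (iii), F major (IV), G major (V), A minor (vi), B diminished (vii°).
Diatonic triads of Bb minor (harmonic minor): Bb minor (i), C diminished (ii°), Db augmented (III+), Eb minor (iv), F major (V), Gb major (VI), A diminished (vii°).
Matching root and quality in both lists: F major.
That gives 1 common triad.

1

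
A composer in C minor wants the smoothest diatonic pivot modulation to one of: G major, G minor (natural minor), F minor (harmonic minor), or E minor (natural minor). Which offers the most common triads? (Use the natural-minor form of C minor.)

Triads of C minor (natural minor): Cm (i), Ddim (ii°), Eb (III), Fm (iv), Gm (v), Ab (VI), Bb (VII).
G major shares 0: none.
G minor (natural minor) shares 4: Cm, Eb, Gm, Bb.
F minor (harmonic minor) shares 1: Fm.
E minor (natural minor) shares 0: none.
The most common triads (4) are shared with G minor.

G minor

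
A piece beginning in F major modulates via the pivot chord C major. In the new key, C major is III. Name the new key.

A minor

The numeral III denotes a major triad on scale degree 3. With C on degree 3, the tonic of the new key is A.
Degree 3 carries a major triad in natural-minor keys, so the destination is A minor.
Check: the diatonic triads of A minor (natural minor) are Am (i), Bdim (ii°), C (III), Dm (iv), Em (v), F (VI), G (VII) — C major is indeed III.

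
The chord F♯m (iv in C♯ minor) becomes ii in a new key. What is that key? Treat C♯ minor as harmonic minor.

E major

The numeral ii denotes a minor triad on scale degree 2. With F♯ on degree 2, the tonic of the new key is E.
Degree 2 carries a minor triad in major keys, so the destination is E major.
Check: the diatonic triads of E major are E (I), F♯m (ii), G♯m (iii), A (IV), B (V), C♯m (vi), D♯dim (vii°) — F♯m is indeed ii.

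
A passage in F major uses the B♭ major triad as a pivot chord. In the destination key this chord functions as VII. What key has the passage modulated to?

C minor

The numeral VII denotes a major triad on scale degree 7. With B♭ on degree 7, the tonic of the new key is C.
Degree 7 carries a major triad in natural-minor keys, so the destination is C minor.
Check: the diatonic triads of C minor (natural minor) are Cm (i), Ddim (ii°), E♭ (III), Fm (iv), Gm (v), A♭ (VI), B♭ (VII) — B♭ major is indeed VII.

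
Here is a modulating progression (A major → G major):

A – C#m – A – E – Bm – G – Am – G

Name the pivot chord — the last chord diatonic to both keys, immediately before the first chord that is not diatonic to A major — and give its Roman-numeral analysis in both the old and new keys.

Chords diatonic to A major: A, Bm, C#m, D, E, F#m, G#dim.
Reading the progression, the first chord not in that set is G, so the modulation leaves A major there.
The chord immediately before G is Bm, which is diatonic to both keys: ii in A major and iii in G major.

Bm — ii in A major, iii in G major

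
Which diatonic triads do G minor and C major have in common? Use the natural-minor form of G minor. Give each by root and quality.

Triads in G minor (natural minor): G minor (i), A diminished (ii°), B♭ major (III), C minor (iv), D minor (v), E♭ major (VI), F major (VII).
Triads in C major: C major (I), D minor (ii), E minor (iii), F major (IV), G major (V), A minor (vi), B diminished (vii°).
Shared triads with their functions: D minor (v in G minor, ii in C major); F major (VII in G minor, IV in C major).

Dm, F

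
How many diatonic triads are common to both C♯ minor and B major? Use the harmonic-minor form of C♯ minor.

1

Diatonic triads of C♯ minor (harmonic minor): C♯ minor (i), D♯ diminished (ii°), E augmented (III+), F♯ minor (iv), G♯ major (V), A major (VI), B♯ diminished (vii°).
Diatonic triads of B major: B major (I), C♯ minor (ii), D♯ minor (iii), E major (IV), F♯ major (V), G♯ minor (vi), A♯ diminished (vii°).
Matching root and quality in both lists: C♯ minor.
That gives 1 common triad.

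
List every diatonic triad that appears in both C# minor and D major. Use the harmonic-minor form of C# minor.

F#m, A

Triads in C# minor (harmonic minor): C#m (i), D#dim (ii°), Eaug (III+), F#m (iv), G# (V), A (VI), B#dim (vii°).
Triads in D major: D (I), Em (ii), F#m (iii), G (IV), A (V), Bm (vi), C#dim (vii°).
Shared triads with their functions: F#m (iv in C# minor, iii in D major); A (VI in C# minor, V in D major).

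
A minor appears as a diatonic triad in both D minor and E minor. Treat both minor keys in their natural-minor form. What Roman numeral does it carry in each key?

The scale of D minor (natural minor) is D E F G A Bb C; A is degree 5, and the triad built there (A-C-E) is minor, so it is v.
The scale of E minor (natural minor) is E F# G A B C D; A is degree 4, and the triad built there (A-C-E) is minor, so it is iv.

v in D minor; iv in E minor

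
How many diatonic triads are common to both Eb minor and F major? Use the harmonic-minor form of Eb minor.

1

Diatonic triads of Eb minor (harmonic minor): Ebm (i), Fdim (ii°), Gbaug (III+), Abm (iv), Bb (V), Cb (VI), Ddim (vii°).
Diatonic triads of F major: F (I), Gm (ii), Am (iii), Bb (IV), C (V), Dm (vi), Edim (vii°).
Matching root and quality in both lists: Bb.
That gives 1 common triad.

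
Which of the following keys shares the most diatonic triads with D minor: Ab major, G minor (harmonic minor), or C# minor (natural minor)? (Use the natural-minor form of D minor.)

G minor

Triads of D minor (natural minor): D minor (i), E diminished (ii°), F major (III), G minor (iv), A minor (v), Bb major (VI), C major (VII).
Ab major shares 0: none.
G minor (harmonic minor) shares 1: Gm.
C# minor (natural minor) shares 0: none.
The most common triads (1) are shared with G minor.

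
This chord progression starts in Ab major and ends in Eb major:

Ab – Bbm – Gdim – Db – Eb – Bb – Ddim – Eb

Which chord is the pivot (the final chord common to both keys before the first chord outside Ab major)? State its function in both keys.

Chords diatonic to Ab major: Ab, Bbm, Cm, Db, Eb, Fm, Gdim.
Reading the progression, the first chord not in that set is Bb, so the modulation leaves Ab major there.
The chord immediately before Bb is Eb, which is diatonic to both keys: V in Ab major and I in Eb major.

Eb — V in Ab major, I in Eb major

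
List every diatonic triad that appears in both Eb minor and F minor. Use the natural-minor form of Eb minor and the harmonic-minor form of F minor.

Triads in Eb minor (natural minor): Ebm (i), Fdim (ii°), Gb (III), Abm (iv), Bbm (v), Cb (VI), Db (VII).
Triads in F minor (harmonic minor): Fm (i), Gdim (ii°), Abaug (III+), Bbm (iv), C (V), Db (VI), Edim (vii°).
Shared triads with their functions: Bbm (v in Eb minor, iv in F minor); Db (VII in Eb minor, VI in F minor).

Bbm, Db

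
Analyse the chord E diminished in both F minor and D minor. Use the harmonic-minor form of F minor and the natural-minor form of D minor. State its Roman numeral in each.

vii° in F minor; ii° in D minor

The scale of F minor (harmonic minor) is F G Ab Bb C Db E; E is degree 7, and the triad built there (E-G-Bb) is diminished, so it is vii°.
The scale of D minor (natural minor) is D E F G A Bb C; E is degree 2, and the triad built there (E-G-Bb) is diminished, so it is ii°.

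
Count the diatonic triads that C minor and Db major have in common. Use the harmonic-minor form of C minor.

2

Diatonic triads of C minor (harmonic minor): Cm (i), Ddim (ii°), Ebaug (III+), Fm (iv), G (V), Ab (VI), Bdim (vii°).
Diatonic triads of Db major: Db (I), Ebm (ii), Fm (iii), Gb (IV), Ab (V), Bbm (vi), Cdim (vii°).
Matching root and quality in both lists: Fm, Ab.
That gives 2 common triads.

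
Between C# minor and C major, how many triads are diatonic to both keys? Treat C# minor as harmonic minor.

0

Diatonic triads of C# minor (harmonic minor): C#m (i), D#dim (ii°), Eaug (III+), F#m (iv), G# (V), A (VI), B#dim (vii°).
Diatonic triads of C major: C (I), Dm (ii), Em (iii), F (IV), G (V), Am (vi), Bdim (vii°).
No triad has the same root and quality in both keys.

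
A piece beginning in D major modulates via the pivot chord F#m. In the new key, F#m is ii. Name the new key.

The numeral ii denotes a minor triad on scale degree 2. With F# on degree 2, the tonic of the new key is E.
Degree 2 carries a minor triad in major keys, so the destination is E major.
Check: the diatonic triads of E major are E (I), F#m (ii), G#m (iii), A (IV), B (V), C#m (vi), D#dim (vii°) — F#m is indeed ii.

E major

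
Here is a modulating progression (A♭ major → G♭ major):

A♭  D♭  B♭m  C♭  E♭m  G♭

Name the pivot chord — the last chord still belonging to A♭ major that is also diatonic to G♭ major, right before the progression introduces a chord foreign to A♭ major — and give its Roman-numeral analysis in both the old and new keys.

Chords diatonic to A♭ major: A♭, B♭m, Cm, D♭, E♭, Fm, Gdim.
Reading the progression, the first chord not in that set is C♭, so the modulation leaves A♭ major there.
The chord immediately before C♭ is B♭m, which is diatonic to both keys: ii in A♭ major and iii in G♭ major.

B♭m — ii in A♭ major, iii in G♭ major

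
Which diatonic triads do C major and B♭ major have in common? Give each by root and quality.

Dm, F

Triads in C major: C (I), Dm (ii), Em (iii), F (IV), G (V), Am (vi), Bdim (vii°).
Triads in B♭ major: B♭ (I), Cm (ii), Dm (iii), E♭ (IV), F (V), Gm (vi), Adim (vii°).
Shared triads with their functions: Dm (ii in C major, iii in B♭ major); F (IV in C major, V in B♭ major).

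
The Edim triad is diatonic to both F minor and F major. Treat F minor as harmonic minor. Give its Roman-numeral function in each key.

vii° in F minor; vii° in F major

The scale of F minor (harmonic minor) is F G Ab Bb C Db E; E is degree 7, and the triad built there (E-G-Bb) is diminished, so it is vii°.
The scale of F major is F G A Bb C D E; E is degree 7, and the triad built there (E-G-Bb) is diminished, so it is vii°.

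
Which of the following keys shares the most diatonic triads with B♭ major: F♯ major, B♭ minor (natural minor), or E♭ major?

E♭ major

Triads of B♭ major: B♭ (I), Cm (ii), Dm (iii), E♭ (IV), F (V), Gm (vi), Adim (vii°).
F♯ major shares 0: none.
B♭ minor (natural minor) shares 0: none.
E♭ major shares 4: B♭, Cm, E♭, Gm.
The most common triads (4) are shared with E♭ major.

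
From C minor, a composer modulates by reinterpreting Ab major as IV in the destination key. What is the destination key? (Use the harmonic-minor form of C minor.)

Eb major

The numeral IV denotes a major triad on scale degree 4. With Ab on degree 4, the tonic of the new key is Eb.
Degree 4 carries a major triad in major keys, so the destination is Eb major.
Check: the diatonic triads of Eb major are Eb (I), Fm (ii), Gm (iii), Ab (IV), Bb (V), Cm (vi), Ddim (vii°) — Ab major is indeed IV.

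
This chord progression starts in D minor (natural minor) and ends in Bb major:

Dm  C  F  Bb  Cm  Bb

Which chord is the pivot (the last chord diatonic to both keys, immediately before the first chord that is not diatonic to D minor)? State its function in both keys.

Bb — VI in D minor, I in Bb major

Chords diatonic to D minor: Dm, Edim, F, Gm, Am, Bb, C.
Reading the progression, the first chord not in that set is Cm, so the modulation leaves D minor there.
The chord immediately before Cm is Bb, which is diatonic to both keys: VI in D minor and I in Bb major.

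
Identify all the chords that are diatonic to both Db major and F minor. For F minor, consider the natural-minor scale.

Triads in Db major: Db (I), Ebm (ii), Fm (iii), Gb (IV), Ab (V), Bbm (vi), Cdim (vii°).
Triads in F minor (natural minor): Fm (i), Gdim (ii°), Ab (III), Bbm (iv), Cm (v), Db (VI), Eb (VII).
Shared triads with their functions: Db (I in Db major, VI in F minor); Fm (iii in Db major, i in F minor); Ab (V in Db major, III in F minor); Bbm (vi in Db major, iv in F minor).

Db, Fm, Ab, Bbm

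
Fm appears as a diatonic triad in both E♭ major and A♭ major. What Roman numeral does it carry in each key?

The scale of E♭ major is E♭ F G A♭ B♭ C D; F is degree 2, and the triad built there (F-A♭-C) is minor, so it is ii.
The scale of A♭ major is A♭ B♭ C D♭ E♭ F G; F is degree 6, and the triad built there (F-A♭-C) is minor, so it is vi.

ii in E♭ major; vi in A♭ major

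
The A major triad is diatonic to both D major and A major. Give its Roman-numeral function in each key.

V in D major; I in A major

The scale of D major is D E F♯ G A B C♯; A is degree 5, and the triad built there (A-C♯-E) is major, so it is V.
The scale of A major is A B C♯ D E F♯ G♯; A is degree 1, and the triad built there (A-C♯-E) is major, so it is I.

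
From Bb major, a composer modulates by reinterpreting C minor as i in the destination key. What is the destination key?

C minor

The numeral i denotes a minor triad on scale degree 1. With C on degree 1, the tonic of the new key is C.
Degree 1 carries a minor triad in minor keys, so the destination is C minor.
Check: the diatonic triads of C minor (natural minor) are Cm (i), Ddim (ii°), Eb (III), Fm (iv), Gm (v), Ab (VI), Bb (VII) — C minor is indeed i.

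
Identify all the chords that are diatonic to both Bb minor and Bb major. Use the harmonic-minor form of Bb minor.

Triads in Bb minor (harmonic minor): Bbm (i), Cdim (ii°), Dbaug (III+), Ebm (iv), F (V), Gb (VI), Adim (vii°).
Triads in Bb major: Bb (I), Cm (ii), Dm (iii), Eb (IV), F (V), Gm (vi), Adim (vii°).
Shared triads with their functions: F (V in Bb minor, V in Bb major); Adim (vii° in Bb minor, vii° in Bb major).

F, Adim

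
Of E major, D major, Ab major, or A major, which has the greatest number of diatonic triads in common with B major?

Triads of B major: B (I), C#m (ii), D#m (iii), E (IV), F# (V), G#m (vi), A#dim (vii°).
E major shares 4: B, C#m, E, G#m.
D major shares 0: none.
Ab major shares 0: none.
A major shares 2: C#m, E.
The most common triads (4) are shared with E major.

E major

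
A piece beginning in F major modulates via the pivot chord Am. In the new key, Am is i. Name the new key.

A minor

The numeral i denotes a minor triad on scale degree 1. With A on degree 1, the tonic of the new key is A.
Degree 1 carries a minor triad in minor keys, so the destination is A minor.
Check: the diatonic triads of A minor (natural minor) are Am (i), Bdim (ii°), C (III), Dm (iv), Em (v), F (VI), G (VII) — Am is indeed i.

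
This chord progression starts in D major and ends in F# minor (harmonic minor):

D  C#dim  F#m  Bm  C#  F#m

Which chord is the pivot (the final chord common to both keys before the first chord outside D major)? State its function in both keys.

Chords diatonic to D major: D, Em, F#m, G, A, Bm, C#dim.
Reading the progression, the first chord not in that set is C#, so the modulation leaves D major there.
The chord immediately before C# is Bm, which is diatonic to both keys: vi in D major and iv in F# minor.

Bm — vi in D major, iv in F# minor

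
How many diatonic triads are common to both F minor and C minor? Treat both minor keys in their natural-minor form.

Diatonic triads of F minor (natural minor): F minor (i), G diminished (ii°), Ab major (III), Bb minor (iv), C minor (v), Db major (VI), Eb major (VII).
Diatonic triads of C minor (natural minor): C minor (i), D diminished (ii°), Eb major (III), F minor (iv), G minor (v), Ab major (VI), Bb major (VII).
Matching root and quality in both lists: F minor, Ab major, C minor, Eb major.
That gives 4 common triads.

4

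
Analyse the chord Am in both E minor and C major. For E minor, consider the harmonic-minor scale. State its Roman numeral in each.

iv in E minor; vi in C major

The scale of E minor (harmonic minor) is E F# G A B C D#; A is degree 4, and the triad built there (A-C-E) is minor, so it is iv.
The scale of C major is C D E F G A B; A is degree 6, and the triad built there (A-C-E) is minor, so it is vi.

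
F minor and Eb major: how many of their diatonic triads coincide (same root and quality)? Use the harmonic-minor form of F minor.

1

Diatonic triads of F minor (harmonic minor): Fm (i), Gdim (ii°), Abaug (III+), Bbm (iv), C (V), Db (VI), Edim (vii°).
Diatonic triads of Eb major: Eb (I), Fm (ii), Gm (iii), Ab (IV), Bb (V), Cm (vi), Ddim (vii°).
Matching root and quality in both lists: Fm.
That gives 1 common triad.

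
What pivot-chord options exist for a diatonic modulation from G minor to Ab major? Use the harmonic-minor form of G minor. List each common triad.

Cm, Eb

Triads in G minor (harmonic minor): Gm (i), Adim (ii°), Bbaug (III+), Cm (iv), D (V), Eb (VI), F#dim (vii°).
Triads in Ab major: Ab (I), Bbm (ii), Cm (iii), Db (IV), Eb (V), Fm (vi), Gdim (vii°).
Shared triads with their functions: Cm (iv in G minor, iii in Ab major); Eb (VI in G minor, V in Ab major).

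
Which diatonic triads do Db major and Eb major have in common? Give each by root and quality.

Fm, Ab

Triads in Db major: Db (I), Ebm (ii), Fm (iii), Gb (IV), Ab (V), Bbm (vi), Cdim (vii°).
Triads in Eb major: Eb (I), Fm (ii), Gm (iii), Ab (IV), Bb (V), Cm (vi), Ddim (vii°).
Shared triads with their functions: Fm (iii in Db major, ii in Eb major); Ab (V in Db major, IV in Eb major).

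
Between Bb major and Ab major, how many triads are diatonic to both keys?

2

Diatonic triads of Bb major: Bb (I), Cm (ii), Dm (iii), Eb (IV), F (V), Gm (vi), Adim (vii°).
Diatonic triads of Ab major: Ab (I), Bbm (ii), Cm (iii), Db (IV), Eb (V), Fm (vi), Gdim (vii°).
Matching root and quality in both lists: Cm, Eb.
That gives 2 common triads.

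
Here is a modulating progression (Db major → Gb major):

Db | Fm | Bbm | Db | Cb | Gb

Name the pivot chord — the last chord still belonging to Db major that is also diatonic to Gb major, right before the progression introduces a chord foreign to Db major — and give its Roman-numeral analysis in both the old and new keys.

Chords diatonic to Db major: Db, Ebm, Fm, Gb, Ab, Bbm, Cdim.
Reading the progression, the first chord not in that set is Cb, so the modulation leaves Db major there.
The chord immediately before Cb is Db, which is diatonic to both keys: I in Db major and V in Gb major.

Db — I in Db major, V in Gb major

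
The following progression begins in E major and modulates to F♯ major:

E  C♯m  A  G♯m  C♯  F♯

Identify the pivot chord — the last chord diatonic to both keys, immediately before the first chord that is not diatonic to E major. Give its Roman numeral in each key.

Chords diatonic to E major: E, F♯m, G♯m, A, B, C♯m, D♯dim.
Reading the progression, the first chord not in that set is C♯, so the modulation leaves E major there.
The chord immediately before C♯ is G♯m, which is diatonic to both keys: iii in E major and ii in F♯ major.

G♯m — iii in E major, ii in F♯ major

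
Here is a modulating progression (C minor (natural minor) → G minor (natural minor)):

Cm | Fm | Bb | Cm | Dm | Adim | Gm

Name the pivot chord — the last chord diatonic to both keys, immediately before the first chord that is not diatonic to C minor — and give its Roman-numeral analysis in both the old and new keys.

Cm — i in C minor, iv in G minor

Chords diatonic to C minor: Cm, Ddim, Eb, Fm, Gm, Ab, Bb.
Reading the progression, the first chord not in that set is Dm, so the modulation leaves C minor there.
The chord immediately before Dm is Cm, which is diatonic to both keys: i in C minor and iv in G minor.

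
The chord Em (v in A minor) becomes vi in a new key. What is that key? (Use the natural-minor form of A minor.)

The numeral vi denotes a minor triad on scale degree 6. With E on degree 6, the tonic of the new key is G.
Degree 6 carries a minor triad in major keys, so the destination is G major.
Check: the diatonic triads of G major are G (I), Am (ii), Bm (iii), C (IV), D (V), Em (vi), F#dim (vii°) — Em is indeed vi.

G major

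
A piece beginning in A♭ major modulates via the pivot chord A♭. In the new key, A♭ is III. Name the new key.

F minor

The numeral III denotes a major triad on scale degree 3. With A♭ on degree 3, the tonic of the new key is F.
Degree 3 carries a major triad in natural-minor keys, so the destination is F minor.
Check: the diatonic triads of F minor (natural minor) are Fm (i), Gdim (ii°), A♭ (III), B♭m (iv), Cm (v), D♭ (VI), E♭ (VII) — A♭ is indeed III.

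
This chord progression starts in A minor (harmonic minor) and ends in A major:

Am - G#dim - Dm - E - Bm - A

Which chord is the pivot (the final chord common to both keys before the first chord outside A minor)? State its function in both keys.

E — V in A minor, V in A major

Chords diatonic to A minor: Am, Bdim, Caug, Dm, E, F, G#dim.
Reading the progression, the first chord not in that set is Bm, so the modulation leaves A minor there.
The chord immediately before Bm is E, which is diatonic to both keys: V in A minor and V in A major.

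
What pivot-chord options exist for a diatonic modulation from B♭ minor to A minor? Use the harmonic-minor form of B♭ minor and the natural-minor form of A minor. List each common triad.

F

Triads in B♭ minor (harmonic minor): B♭m (i), Cdim (ii°), D♭aug (III+), E♭m (iv), F (V), G♭ (VI), Adim (vii°).
Triads in A minor (natural minor): Am (i), Bdim (ii°), C (III), Dm (iv), Em (v), F (VI), G (VII).
Shared triads with their functions: F (V in B♭ minor, VI in A minor).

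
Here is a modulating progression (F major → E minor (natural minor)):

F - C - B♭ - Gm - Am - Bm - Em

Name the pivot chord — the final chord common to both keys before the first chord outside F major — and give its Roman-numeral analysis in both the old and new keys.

Am — iii in F major, iv in E minor

Chords diatonic to F major: F, Gm, Am, B♭, C, Dm, Edim.
Reading the progression, the first chord not in that set is Bm, so the modulation leaves F major there.
The chord immediately before Bm is Am, which is diatonic to both keys: iii in F major and iv in E minor.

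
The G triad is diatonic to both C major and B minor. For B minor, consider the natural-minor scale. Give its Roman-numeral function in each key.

V in C major; VI in B minor

The scale of C major is C D E F G A B; G is degree 5, and the triad built there (G-B-D) is major, so it is V.
The scale of B minor (natural minor) is B C# D E F# G A; G is degree 6, and the triad built there (G-B-D) is major, so it is VI.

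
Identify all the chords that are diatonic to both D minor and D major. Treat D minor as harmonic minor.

A, C#dim

Triads in D minor (harmonic minor): Dm (i), Edim (ii°), Faug (III+), Gm (iv), A (V), Bb (VI), C#dim (vii°).
Triads in D major: D (I), Em (ii), F#m (iii), G (IV), A (V), Bm (vi), C#dim (vii°).
Shared triads with their functions: A (V in D minor, V in D major); C#dim (vii° in D minor, vii° in D major).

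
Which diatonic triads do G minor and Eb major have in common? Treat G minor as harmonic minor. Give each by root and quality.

Gm, Cm, Eb

Triads in G minor (harmonic minor): G minor (i), A diminished (ii°), Bb augmented (III+), C minor (iv), D major (V), Eb major (VI), F# diminished (vii°).
Triads in Eb major: Eb major (I), F minor (ii), G minor (iii), Ab major (IV), Bb major (V), C minor (vi), D diminished (vii°).
Shared triads with their functions: G minor (i in G minor, iii in Eb major); C minor (iv in G minor, vi in Eb major); Eb major (VI in G minor, I in Eb major).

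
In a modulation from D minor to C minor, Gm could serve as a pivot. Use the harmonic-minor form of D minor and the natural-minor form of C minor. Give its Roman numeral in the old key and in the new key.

The scale of D minor (harmonic minor) is D E F G A B♭ C♯; G is degree 4, and the triad built there (G-B♭-D) is minor, so it is iv.
The scale of C minor (natural minor) is C D E♭ F G A♭ B♭; G is degree 5, and the triad built there (G-B♭-D) is minor, so it is v.

iv in D minor; v in C minor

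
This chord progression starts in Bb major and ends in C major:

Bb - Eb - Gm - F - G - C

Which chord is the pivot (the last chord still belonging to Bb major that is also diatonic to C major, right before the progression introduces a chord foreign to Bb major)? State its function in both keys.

Chords diatonic to Bb major: Bb, Cm, Dm, Eb, F, Gm, Adim.
Reading the progression, the first chord not in that set is G, so the modulation leaves Bb major there.
The chord immediately before G is F, which is diatonic to both keys: V in Bb major and IV in C major.

F — V in Bb major, IV in C major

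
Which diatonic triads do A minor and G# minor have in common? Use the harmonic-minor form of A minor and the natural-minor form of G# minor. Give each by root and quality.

Triads in A minor (harmonic minor): Am (i), Bdim (ii°), Caug (III+), Dm (iv), E (V), F (VI), G#dim (vii°).
Triads in G# minor (natural minor): G#m (i), A#dim (ii°), B (III), C#m (iv), D#m (v), E (VI), F# (VII).
Shared triads with their functions: E (V in A minor, VI in G# minor).

E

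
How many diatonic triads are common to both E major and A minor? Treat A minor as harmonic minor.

1

Diatonic triads of E major: E (I), F♯m (ii), G♯m (iii), A (IV), B (V), C♯m (vi), D♯dim (vii°).
Diatonic triads of A minor (harmonic minor): Am (i), Bdim (ii°), Caug (III+), Dm (iv), E (V), F (VI), G♯dim (vii°).
Matching root and quality in both lists: E.
That gives 1 common triad.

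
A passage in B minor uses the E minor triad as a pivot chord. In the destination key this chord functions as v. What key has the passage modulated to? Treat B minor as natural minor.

The numeral v denotes a minor triad on scale degree 5. With E on degree 5, the tonic of the new key is A.
Degree 5 carries a minor triad in natural-minor keys, so the destination is A minor.
Check: the diatonic triads of A minor (natural minor) are Am (i), Bdim (ii°), C (III), Dm (iv), Em (v), F (VI), G (VII) — E minor is indeed v.

A minor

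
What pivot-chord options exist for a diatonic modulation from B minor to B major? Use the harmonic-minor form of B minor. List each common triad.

F#, A#dim

Triads in B minor (harmonic minor): B minor (i), C# diminished (ii°), D augmented (III+), E minor (iv), F# major (V), G major (VI), A# diminished (vii°).
Triads in B major: B major (I), C# minor (ii), D# minor (iii), E major (IV), F# major (V), G# minor (vi), A# diminished (vii°).
Shared triads with their functions: F# major (V in B minor, V in B major); A# diminished (vii° in B minor, vii° in B major).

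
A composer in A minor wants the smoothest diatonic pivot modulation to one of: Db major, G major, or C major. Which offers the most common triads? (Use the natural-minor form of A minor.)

Triads of A minor (natural minor): A minor (i), B diminished (ii°), C major (III), D minor (iv), E minor (v), F major (VI), G major (VII).
Db major shares 0: none.
G major shares 4: Am, C, Em, G.
C major shares 7: Am, Bdim, C, Dm, Em, F, G.
The most common triads (7) are shared with C major.

C major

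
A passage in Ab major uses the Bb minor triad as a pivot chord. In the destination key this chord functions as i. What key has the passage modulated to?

The numeral i denotes a minor triad on scale degree 1. With Bb on degree 1, the tonic of the new key is Bb.
Degree 1 carries a minor triad in minor keys, so the destination is Bb minor.
Check: the diatonic triads of Bb minor (natural minor) are Bbm (i), Cdim (ii°), Db (III), Ebm (iv), Fm (v), Gb (VI), Ab (VII) — Bb minor is indeed i.

Bb minor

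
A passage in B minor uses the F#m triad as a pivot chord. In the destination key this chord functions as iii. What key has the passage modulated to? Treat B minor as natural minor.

The numeral iii denotes a minor triad on scale degree 3. With F# on degree 3, the tonic of the new key is D.
Degree 3 carries a minor triad in major keys, so the destination is D major.
Check: the diatonic triads of D major are D (I), Em (ii), F#m (iii), G (IV), A (V), Bm (vi), C#dim (vii°) — F#m is indeed iii.

D major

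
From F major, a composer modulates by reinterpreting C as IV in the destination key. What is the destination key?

G major

The numeral IV denotes a major triad on scale degree 4. With C on degree 4, the tonic of the new key is G.
Degree 4 carries a major triad in major keys, so the destination is G major.
Check: the diatonic triads of G major are G (I), Am (ii), Bm (iii), C (IV), D (V), Em (vi), F#dim (vii°) — C is indeed IV.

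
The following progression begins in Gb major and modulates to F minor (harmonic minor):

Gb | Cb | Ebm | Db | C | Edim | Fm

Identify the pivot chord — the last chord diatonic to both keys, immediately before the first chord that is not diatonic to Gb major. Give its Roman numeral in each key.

Chords diatonic to Gb major: Gb, Abm, Bbm, Cb, Db, Ebm, Fdim.
Reading the progression, the first chord not in that set is C, so the modulation leaves Gb major there.
The chord immediately before C is Db, which is diatonic to both keys: V in Gb major and VI in F minor.

Db — V in Gb major, VI in F minor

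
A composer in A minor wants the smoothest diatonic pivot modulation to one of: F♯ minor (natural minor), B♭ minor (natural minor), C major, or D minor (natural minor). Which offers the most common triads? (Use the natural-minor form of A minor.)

C major

Triads of A minor (natural minor): Am (i), Bdim (ii°), C (III), Dm (iv), Em (v), F (VI), G (VII).
F♯ minor (natural minor) shares 0: none.
B♭ minor (natural minor) shares 0: none.
C major shares 7: Am, Bdim, C, Dm, Em, F, G.
D minor (natural minor) shares 4: Am, C, Dm, F.
The most common triads (7) are shared with C major.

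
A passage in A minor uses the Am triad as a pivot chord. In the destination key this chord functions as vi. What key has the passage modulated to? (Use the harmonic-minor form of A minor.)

C major

The numeral vi denotes a minor triad on scale degree 6. With A on degree 6, the tonic of the new key is C.
Degree 6 carries a minor triad in major keys, so the destination is C major.
Check: the diatonic triads of C major are C (I), Dm (ii), Em (iii), F (IV), G (V), Am (vi), Bdim (vii°) — Am is indeed vi.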